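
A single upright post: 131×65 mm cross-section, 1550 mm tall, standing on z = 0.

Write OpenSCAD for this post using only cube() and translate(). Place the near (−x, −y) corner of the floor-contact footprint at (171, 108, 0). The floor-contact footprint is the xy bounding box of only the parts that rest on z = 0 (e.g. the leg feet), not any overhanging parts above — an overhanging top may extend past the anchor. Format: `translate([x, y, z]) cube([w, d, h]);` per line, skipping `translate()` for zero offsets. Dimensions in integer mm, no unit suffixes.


translate([171, 108, 0]) cube([131, 65, 1550]);


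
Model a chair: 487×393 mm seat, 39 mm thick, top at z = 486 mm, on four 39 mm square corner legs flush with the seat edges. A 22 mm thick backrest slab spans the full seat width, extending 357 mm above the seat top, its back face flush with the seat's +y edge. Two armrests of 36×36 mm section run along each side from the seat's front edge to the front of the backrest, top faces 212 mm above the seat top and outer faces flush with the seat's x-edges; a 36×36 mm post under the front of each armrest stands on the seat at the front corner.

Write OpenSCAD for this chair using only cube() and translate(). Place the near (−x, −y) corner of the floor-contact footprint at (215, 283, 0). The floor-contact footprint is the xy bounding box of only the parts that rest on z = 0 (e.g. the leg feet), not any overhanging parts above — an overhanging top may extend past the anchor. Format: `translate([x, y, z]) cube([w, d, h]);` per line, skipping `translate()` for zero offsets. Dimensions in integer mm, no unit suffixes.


translate([215, 283, 447]) cube([487, 393, 39]);
translate([215, 283, 0]) cube([39, 39, 447]);
translate([663, 283, 0]) cube([39, 39, 447]);
translate([215, 637, 0]) cube([39, 39, 447]);
translate([663, 637, 0]) cube([39, 39, 447]);
translate([215, 654, 486]) cube([487, 22, 357]);
translate([215, 283, 662]) cube([36, 371, 36]);
translate([666, 283, 662]) cube([36, 371, 36]);
translate([215, 283, 486]) cube([36, 36, 176]);
translate([666, 283, 486]) cube([36, 36, 176]);


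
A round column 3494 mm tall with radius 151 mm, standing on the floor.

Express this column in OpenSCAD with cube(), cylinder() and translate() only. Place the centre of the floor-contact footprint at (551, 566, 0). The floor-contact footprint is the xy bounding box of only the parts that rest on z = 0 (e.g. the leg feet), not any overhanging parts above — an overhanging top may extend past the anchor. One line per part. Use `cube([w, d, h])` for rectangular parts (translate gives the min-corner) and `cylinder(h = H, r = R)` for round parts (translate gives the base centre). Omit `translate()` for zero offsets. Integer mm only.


translate([551, 566, 0]) cylinder(h = 3494, r = 151);


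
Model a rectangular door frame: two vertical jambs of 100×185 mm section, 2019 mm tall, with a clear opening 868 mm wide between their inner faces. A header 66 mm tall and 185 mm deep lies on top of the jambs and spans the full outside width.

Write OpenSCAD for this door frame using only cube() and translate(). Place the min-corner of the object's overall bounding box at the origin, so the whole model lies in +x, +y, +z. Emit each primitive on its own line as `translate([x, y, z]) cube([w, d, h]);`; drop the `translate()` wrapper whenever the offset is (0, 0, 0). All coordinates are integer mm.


cube([100, 185, 2019]);
translate([968, 0, 0]) cube([100, 185, 2019]);
translate([0, 0, 2019]) cube([1068, 185, 66]);


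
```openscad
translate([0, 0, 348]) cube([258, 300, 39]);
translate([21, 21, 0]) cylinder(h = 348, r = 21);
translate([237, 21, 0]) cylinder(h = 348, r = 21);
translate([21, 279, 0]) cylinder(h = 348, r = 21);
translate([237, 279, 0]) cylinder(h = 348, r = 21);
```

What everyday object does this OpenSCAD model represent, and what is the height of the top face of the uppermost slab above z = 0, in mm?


A stool. The seat height is 387 mm.

A 258×300×39 slab at z = 348 on four corner cylinders — a stool. The seat top is 348 + 39 = 387 mm.


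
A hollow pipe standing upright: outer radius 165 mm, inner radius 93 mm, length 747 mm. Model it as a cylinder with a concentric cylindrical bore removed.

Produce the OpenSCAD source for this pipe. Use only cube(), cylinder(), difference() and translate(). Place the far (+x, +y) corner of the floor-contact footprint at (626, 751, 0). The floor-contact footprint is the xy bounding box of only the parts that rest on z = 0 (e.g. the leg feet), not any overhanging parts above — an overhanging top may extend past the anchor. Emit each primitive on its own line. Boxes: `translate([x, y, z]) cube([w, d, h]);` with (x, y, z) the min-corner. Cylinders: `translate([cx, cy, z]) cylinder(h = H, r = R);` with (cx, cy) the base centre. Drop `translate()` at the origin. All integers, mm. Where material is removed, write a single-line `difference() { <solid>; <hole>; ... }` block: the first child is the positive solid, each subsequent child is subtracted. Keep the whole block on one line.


difference() { translate([461, 586, 0]) cylinder(h = 747, r = 165); translate([461, 586, 0]) cylinder(h = 747, r = 93); }


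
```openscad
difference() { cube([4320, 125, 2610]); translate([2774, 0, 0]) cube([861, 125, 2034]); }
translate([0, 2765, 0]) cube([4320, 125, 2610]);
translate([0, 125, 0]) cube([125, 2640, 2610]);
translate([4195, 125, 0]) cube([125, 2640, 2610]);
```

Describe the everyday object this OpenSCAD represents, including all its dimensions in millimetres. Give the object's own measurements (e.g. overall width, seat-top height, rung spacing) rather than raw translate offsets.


A single room: four walls, each 2610 mm tall and 125 mm thick, enclosing an outside footprint 4320×2890 mm (x × y), no floor or roof. The front and back walls (−y and +y sides) run the full x-width; the side walls fit between their inner faces. A door opening 861 mm wide and 2034 mm tall is cut through the front wall from the floor up, its −x edge 2774 mm from the wall's −x end.


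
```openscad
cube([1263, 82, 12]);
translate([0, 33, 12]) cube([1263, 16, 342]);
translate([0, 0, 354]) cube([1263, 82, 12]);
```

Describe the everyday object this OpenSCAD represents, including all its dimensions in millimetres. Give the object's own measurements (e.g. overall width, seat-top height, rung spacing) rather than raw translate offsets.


An I-beam lying along x, 1263 mm long. Overall section height 366 mm. Two flanges 82 mm wide (y) and 12 mm thick, one on the floor and one at the top; a web 16 mm thick runs between them, centred on the flange width.


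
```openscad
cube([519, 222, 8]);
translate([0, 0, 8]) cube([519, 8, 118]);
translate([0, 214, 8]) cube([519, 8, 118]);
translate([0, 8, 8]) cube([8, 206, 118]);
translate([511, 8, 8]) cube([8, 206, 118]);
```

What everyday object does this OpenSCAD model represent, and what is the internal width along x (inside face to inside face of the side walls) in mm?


An open box. The internal width is 503 mm.

A 519×222 base slab with four walls standing on it — an open box. The base is 519 mm wide and the walls are 8 mm thick, so the internal width is 519 − 2 × 8 = 503 mm.


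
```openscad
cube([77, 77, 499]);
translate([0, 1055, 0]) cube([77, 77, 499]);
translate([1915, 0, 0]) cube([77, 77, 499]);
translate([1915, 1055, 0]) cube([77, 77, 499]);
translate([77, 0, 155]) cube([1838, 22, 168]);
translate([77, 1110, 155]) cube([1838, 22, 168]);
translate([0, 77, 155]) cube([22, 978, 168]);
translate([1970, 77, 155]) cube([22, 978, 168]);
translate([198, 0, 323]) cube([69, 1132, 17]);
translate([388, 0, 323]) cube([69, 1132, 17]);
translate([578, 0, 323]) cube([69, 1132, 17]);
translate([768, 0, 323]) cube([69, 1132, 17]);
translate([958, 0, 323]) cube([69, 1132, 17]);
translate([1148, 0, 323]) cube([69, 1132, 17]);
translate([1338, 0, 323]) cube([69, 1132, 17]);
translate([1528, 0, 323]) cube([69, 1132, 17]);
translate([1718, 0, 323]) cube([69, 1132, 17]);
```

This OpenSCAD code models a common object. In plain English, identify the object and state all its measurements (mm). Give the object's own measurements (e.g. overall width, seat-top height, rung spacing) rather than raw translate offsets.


A bed frame 1992 mm long (x) by 1132 mm wide (y). Four 77×77 mm corner posts, 499 mm tall, at the corners of the footprint. Four rails of 22 mm thickness and 168 mm height run between adjacent posts with their undersides at z = 155 mm, their outer faces flush with the outside of the frame (the two x-running rails run between the posts' inner faces; the two y-running rails run between the posts' inner faces). 9 slats, each 69 mm wide (x) and 17 mm thick, lie across the top of the two x-running rails, running the full 1132 mm width of the frame in y; along x they sit between the end posts with a 121 mm gap after the −x posts and between neighbouring slats, leaving 128 mm before the +x posts.


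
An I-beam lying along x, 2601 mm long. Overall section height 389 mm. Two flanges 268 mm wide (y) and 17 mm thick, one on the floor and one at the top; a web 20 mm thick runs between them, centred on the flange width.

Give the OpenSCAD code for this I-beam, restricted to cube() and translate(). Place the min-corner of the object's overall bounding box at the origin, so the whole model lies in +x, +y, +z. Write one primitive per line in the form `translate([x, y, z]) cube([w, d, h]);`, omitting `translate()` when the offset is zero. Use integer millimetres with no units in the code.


cube([2601, 268, 17]);
translate([0, 124, 17]) cube([2601, 20, 355]);
translate([0, 0, 372]) cube([2601, 268, 17]);


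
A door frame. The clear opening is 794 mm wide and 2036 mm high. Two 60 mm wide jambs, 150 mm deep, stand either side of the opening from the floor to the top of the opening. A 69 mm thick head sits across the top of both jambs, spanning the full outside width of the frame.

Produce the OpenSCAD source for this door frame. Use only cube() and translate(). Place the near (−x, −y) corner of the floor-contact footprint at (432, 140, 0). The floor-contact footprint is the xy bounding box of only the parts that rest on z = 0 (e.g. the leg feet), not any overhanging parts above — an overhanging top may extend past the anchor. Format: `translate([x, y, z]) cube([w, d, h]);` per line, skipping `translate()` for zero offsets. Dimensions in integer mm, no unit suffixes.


translate([432, 140, 0]) cube([60, 150, 2036]);
translate([1286, 140, 0]) cube([60, 150, 2036]);
translate([432, 140, 2036]) cube([914, 150, 69]);


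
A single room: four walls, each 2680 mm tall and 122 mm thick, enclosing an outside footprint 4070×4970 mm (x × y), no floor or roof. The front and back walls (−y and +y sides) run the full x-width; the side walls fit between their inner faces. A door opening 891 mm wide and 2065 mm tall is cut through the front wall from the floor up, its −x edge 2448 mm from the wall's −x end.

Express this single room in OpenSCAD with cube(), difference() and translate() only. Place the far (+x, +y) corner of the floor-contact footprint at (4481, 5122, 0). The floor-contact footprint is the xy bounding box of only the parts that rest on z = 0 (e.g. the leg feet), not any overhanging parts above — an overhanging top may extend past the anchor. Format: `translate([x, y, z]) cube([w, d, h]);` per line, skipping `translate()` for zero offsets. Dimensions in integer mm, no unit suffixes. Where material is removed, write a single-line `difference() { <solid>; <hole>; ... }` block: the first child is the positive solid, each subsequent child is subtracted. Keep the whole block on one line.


difference() { translate([411, 152, 0]) cube([4070, 122, 2680]); translate([2859, 152, 0]) cube([891, 122, 2065]); }
translate([411, 5000, 0]) cube([4070, 122, 2680]);
translate([411, 274, 0]) cube([122, 4726, 2680]);
translate([4359, 274, 0]) cube([122, 4726, 2680]);


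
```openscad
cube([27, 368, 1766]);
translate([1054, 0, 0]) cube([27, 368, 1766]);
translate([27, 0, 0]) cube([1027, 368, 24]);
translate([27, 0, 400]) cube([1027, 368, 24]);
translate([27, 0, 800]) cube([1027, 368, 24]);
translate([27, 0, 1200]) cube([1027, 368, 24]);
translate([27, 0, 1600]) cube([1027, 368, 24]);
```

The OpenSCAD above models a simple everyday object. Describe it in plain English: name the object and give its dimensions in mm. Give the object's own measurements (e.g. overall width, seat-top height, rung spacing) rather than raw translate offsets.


An open bookshelf. Two side panels, each 27 mm thick, 368 mm deep and 1766 mm tall, stand 1081 mm apart (outside-to-outside). Between them sit 5 shelves, each 24 mm thick and 368 mm deep, spanning the full gap between the sides. The bottom shelf rests on the floor (its underside at z = 0) and the clear gap between one shelf's top and the next shelf's underside is 376 mm.


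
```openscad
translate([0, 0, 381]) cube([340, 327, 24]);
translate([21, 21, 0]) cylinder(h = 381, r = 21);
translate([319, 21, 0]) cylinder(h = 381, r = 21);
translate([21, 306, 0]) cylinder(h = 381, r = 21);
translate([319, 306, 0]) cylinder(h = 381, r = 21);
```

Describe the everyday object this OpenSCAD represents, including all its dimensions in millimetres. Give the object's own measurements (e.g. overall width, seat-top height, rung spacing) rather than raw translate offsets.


A simple wooden stool: a rectangular seat 340 mm (x) by 327 mm (y), 24 mm thick, top face at z = 405 mm, on four round legs, each 42 mm in diameter. The legs rest on z = 0, each leg's axis is inset half a diameter from the nearest pair of seat edges (so the leg's bounding box is flush with the corner).


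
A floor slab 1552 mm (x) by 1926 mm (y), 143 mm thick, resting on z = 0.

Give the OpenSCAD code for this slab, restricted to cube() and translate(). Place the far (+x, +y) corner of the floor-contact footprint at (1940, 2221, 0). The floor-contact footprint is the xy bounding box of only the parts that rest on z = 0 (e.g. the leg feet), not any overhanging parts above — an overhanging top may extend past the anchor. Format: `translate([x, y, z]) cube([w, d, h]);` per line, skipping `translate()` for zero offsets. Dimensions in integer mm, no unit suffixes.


translate([388, 295, 0]) cube([1552, 1926, 143]);


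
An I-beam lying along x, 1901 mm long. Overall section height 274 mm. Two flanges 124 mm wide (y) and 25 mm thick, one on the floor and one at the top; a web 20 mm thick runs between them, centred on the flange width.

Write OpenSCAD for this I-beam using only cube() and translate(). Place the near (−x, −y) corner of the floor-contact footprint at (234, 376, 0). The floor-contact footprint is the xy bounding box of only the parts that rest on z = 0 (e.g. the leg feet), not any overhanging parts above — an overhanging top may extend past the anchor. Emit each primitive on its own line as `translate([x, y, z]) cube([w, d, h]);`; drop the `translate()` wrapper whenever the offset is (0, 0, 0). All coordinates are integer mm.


translate([234, 376, 0]) cube([1901, 124, 25]);
translate([234, 428, 25]) cube([1901, 20, 224]);
translate([234, 376, 249]) cube([1901, 124, 25]);


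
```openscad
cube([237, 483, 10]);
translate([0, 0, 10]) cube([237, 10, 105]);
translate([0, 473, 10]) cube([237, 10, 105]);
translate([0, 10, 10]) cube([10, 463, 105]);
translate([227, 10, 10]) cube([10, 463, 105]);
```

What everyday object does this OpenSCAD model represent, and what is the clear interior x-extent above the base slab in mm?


An open box. The internal width is 217 mm.

A 237×483 base slab with four walls standing on it — an open box. The base is 237 mm wide and the walls are 10 mm thick, so the internal width is 237 − 2 × 10 = 217 mm.


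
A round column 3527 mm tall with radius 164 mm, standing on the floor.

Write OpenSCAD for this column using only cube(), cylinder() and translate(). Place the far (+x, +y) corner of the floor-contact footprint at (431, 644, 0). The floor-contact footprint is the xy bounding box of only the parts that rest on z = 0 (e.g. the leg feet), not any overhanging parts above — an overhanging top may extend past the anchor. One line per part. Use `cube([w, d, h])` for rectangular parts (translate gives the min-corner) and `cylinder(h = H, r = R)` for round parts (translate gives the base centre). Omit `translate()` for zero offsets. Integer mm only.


translate([267, 480, 0]) cylinder(h = 3527, r = 164);


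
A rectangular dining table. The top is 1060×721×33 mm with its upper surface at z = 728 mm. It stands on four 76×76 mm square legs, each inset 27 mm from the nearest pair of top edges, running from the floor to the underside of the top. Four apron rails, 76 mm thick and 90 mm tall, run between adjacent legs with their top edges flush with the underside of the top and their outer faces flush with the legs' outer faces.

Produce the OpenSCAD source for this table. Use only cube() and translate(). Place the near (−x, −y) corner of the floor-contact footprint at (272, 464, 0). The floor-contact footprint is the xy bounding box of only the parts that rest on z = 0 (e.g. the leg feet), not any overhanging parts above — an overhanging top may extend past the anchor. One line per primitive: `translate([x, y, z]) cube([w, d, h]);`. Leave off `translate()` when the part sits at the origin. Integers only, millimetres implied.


translate([245, 437, 695]) cube([1060, 721, 33]);
translate([272, 464, 0]) cube([76, 76, 695]);
translate([1202, 464, 0]) cube([76, 76, 695]);
translate([272, 1055, 0]) cube([76, 76, 695]);
translate([1202, 1055, 0]) cube([76, 76, 695]);
translate([348, 464, 605]) cube([854, 76, 90]);
translate([348, 1055, 605]) cube([854, 76, 90]);
translate([272, 540, 605]) cube([76, 515, 90]);
translate([1202, 540, 605]) cube([76, 515, 90]);


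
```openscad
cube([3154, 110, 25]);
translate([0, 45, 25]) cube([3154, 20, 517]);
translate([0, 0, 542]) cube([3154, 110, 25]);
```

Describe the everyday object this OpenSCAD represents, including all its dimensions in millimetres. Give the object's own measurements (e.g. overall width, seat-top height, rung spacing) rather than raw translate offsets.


An I-beam lying along x, 3154 mm long. Overall section height 567 mm. Two flanges 110 mm wide (y) and 25 mm thick, one on the floor and one at the top; a web 20 mm thick runs between them, centred on the flange width.


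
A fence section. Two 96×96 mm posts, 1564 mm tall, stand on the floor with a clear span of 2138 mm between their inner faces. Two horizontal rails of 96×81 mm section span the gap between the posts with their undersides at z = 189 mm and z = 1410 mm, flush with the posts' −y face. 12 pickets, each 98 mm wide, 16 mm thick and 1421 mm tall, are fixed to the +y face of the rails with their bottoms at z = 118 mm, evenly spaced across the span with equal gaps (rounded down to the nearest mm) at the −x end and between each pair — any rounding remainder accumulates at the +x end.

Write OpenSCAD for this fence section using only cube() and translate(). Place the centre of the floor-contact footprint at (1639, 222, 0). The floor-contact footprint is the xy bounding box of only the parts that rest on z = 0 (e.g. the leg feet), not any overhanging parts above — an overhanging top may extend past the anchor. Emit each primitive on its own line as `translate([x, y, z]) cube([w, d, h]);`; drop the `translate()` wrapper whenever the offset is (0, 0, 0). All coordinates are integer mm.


translate([474, 174, 0]) cube([96, 96, 1564]);
translate([2708, 174, 0]) cube([96, 96, 1564]);
translate([570, 174, 189]) cube([2138, 96, 81]);
translate([570, 174, 1410]) cube([2138, 96, 81]);
translate([644, 270, 118]) cube([98, 16, 1421]);
translate([816, 270, 118]) cube([98, 16, 1421]);
translate([988, 270, 118]) cube([98, 16, 1421]);
translate([1160, 270, 118]) cube([98, 16, 1421]);
translate([1332, 270, 118]) cube([98, 16, 1421]);
translate([1504, 270, 118]) cube([98, 16, 1421]);
translate([1676, 270, 118]) cube([98, 16, 1421]);
translate([1848, 270, 118]) cube([98, 16, 1421]);
translate([2020, 270, 118]) cube([98, 16, 1421]);
translate([2192, 270, 118]) cube([98, 16, 1421]);
translate([2364, 270, 118]) cube([98, 16, 1421]);
translate([2536, 270, 118]) cube([98, 16, 1421]);


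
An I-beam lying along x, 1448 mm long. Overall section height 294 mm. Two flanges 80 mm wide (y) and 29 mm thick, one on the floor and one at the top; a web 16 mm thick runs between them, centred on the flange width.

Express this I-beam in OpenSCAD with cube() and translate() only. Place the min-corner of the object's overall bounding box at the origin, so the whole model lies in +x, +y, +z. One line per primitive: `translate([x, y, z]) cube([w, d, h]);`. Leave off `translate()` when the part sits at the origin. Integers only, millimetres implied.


cube([1448, 80, 29]);
translate([0, 32, 29]) cube([1448, 16, 236]);
translate([0, 0, 265]) cube([1448, 80, 29]);


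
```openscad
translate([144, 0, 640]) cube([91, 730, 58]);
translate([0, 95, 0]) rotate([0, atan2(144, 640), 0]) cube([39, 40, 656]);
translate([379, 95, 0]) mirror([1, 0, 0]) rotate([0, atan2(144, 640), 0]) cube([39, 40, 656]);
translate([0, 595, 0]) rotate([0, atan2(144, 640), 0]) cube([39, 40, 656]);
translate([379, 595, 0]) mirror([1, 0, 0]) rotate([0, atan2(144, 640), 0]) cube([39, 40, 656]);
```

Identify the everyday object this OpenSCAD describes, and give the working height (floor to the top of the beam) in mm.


A sawhorse. The overall height is 698 mm.

A beam across two mirrored pairs of raked legs — a sawhorse. The beam's underside is at z = 640 (matching the legs' vertical rise in atan2(144, 640)) and the beam is 58 mm tall, so its top is at 640 + 58 = 698 mm. The raked legs top out at the beam's underside, so that is the highest point.


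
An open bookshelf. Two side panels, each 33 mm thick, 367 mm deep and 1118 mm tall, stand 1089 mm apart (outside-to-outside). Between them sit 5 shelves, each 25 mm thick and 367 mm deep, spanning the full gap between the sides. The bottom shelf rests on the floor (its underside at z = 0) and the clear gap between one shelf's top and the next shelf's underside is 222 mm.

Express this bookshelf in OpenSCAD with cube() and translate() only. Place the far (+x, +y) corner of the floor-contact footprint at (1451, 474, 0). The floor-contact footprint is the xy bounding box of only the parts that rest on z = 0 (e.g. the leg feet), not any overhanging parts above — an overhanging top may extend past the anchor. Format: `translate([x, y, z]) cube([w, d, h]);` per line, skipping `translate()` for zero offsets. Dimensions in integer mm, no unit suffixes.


translate([362, 107, 0]) cube([33, 367, 1118]);
translate([1418, 107, 0]) cube([33, 367, 1118]);
translate([395, 107, 0]) cube([1023, 367, 25]);
translate([395, 107, 247]) cube([1023, 367, 25]);
translate([395, 107, 494]) cube([1023, 367, 25]);
translate([395, 107, 741]) cube([1023, 367, 25]);
translate([395, 107, 988]) cube([1023, 367, 25]);


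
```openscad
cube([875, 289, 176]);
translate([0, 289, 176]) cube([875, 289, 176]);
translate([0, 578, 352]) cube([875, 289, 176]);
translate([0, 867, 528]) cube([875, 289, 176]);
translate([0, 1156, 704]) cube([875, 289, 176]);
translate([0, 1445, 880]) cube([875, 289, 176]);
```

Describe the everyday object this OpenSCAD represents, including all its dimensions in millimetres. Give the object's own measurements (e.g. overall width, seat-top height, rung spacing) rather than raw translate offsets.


A straight staircase of 6 solid steps. Each step is 875 mm wide (x), 289 mm deep (y, the going) and 176 mm tall (the rise). The first step rests on the floor; each subsequent step sits one going further in +y and one rise higher in +z, directly behind and above the previous step with no overlap.


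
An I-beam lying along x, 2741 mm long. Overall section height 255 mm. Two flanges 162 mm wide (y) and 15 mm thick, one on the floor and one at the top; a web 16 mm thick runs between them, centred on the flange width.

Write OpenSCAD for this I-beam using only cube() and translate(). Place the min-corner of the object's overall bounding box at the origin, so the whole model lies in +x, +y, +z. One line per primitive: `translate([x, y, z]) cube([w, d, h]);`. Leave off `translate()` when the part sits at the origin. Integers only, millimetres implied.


cube([2741, 162, 15]);
translate([0, 73, 15]) cube([2741, 16, 225]);
translate([0, 0, 240]) cube([2741, 162, 15]);


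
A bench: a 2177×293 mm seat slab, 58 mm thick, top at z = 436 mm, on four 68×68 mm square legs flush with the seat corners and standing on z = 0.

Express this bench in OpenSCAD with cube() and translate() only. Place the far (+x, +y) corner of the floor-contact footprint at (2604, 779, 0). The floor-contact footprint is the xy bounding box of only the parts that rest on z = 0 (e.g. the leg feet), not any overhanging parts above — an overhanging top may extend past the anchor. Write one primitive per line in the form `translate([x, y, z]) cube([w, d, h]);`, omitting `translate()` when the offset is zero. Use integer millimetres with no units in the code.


translate([427, 486, 378]) cube([2177, 293, 58]);
translate([427, 486, 0]) cube([68, 68, 378]);
translate([427, 711, 0]) cube([68, 68, 378]);
translate([2536, 486, 0]) cube([68, 68, 378]);
translate([2536, 711, 0]) cube([68, 68, 378]);


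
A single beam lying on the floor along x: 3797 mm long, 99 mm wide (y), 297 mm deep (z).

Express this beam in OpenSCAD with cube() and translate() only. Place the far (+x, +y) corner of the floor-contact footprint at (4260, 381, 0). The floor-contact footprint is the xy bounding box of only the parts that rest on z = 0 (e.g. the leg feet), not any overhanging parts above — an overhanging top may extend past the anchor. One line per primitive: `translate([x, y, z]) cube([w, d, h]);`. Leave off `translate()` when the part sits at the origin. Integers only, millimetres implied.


translate([463, 282, 0]) cube([3797, 99, 297]);


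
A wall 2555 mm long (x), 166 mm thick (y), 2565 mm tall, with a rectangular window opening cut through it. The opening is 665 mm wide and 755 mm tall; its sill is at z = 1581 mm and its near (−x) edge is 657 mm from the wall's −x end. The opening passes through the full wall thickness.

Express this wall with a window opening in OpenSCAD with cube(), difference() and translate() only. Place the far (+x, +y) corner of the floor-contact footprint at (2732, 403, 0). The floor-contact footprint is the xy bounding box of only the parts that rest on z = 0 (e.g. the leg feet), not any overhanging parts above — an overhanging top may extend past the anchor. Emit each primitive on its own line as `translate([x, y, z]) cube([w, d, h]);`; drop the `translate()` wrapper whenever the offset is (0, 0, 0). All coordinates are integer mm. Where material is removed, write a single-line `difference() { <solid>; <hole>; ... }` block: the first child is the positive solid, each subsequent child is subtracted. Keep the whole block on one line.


difference() { translate([177, 237, 0]) cube([2555, 166, 2565]); translate([834, 237, 1581]) cube([665, 166, 755]); }


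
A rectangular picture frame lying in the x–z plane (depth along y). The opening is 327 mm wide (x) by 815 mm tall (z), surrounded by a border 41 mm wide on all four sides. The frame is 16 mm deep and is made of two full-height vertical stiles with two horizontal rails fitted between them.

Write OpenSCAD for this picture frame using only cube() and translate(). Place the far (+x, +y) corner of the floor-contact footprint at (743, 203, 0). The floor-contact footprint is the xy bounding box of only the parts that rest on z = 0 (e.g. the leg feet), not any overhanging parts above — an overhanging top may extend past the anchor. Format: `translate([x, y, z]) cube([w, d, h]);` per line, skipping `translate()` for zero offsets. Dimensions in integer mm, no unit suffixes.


translate([334, 187, 0]) cube([41, 16, 897]);
translate([702, 187, 0]) cube([41, 16, 897]);
translate([375, 187, 0]) cube([327, 16, 41]);
translate([375, 187, 856]) cube([327, 16, 41]);


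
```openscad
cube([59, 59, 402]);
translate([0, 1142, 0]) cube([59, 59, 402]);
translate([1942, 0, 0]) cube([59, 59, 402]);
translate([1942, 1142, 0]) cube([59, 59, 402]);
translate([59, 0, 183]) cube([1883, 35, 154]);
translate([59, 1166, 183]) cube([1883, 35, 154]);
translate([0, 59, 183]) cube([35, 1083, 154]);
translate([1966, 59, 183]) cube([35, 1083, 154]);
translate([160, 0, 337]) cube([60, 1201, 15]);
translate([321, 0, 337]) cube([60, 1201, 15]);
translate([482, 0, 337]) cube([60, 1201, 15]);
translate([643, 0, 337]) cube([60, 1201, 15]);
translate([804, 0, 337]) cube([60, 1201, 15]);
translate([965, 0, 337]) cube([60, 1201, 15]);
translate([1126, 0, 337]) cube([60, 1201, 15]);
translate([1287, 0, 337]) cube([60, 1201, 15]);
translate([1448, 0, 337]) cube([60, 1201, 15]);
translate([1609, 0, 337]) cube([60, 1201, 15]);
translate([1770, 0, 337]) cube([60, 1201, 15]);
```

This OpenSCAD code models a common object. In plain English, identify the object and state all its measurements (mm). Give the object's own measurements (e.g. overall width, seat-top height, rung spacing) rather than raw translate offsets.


A bed frame 2001 mm long (x) by 1201 mm wide (y). Four 59×59 mm corner posts, 402 mm tall, at the corners of the footprint. Four rails of 35 mm thickness and 154 mm height run between adjacent posts with their undersides at z = 183 mm, their outer faces flush with the outside of the frame (the two x-running rails run between the posts' inner faces; the two y-running rails run between the posts' inner faces). 11 slats, each 60 mm wide (x) and 15 mm thick, lie across the top of the two x-running rails, running the full 1201 mm width of the frame in y; along x they sit between the end posts with a 101 mm gap after the −x posts and between neighbouring slats, leaving 112 mm before the +x posts.


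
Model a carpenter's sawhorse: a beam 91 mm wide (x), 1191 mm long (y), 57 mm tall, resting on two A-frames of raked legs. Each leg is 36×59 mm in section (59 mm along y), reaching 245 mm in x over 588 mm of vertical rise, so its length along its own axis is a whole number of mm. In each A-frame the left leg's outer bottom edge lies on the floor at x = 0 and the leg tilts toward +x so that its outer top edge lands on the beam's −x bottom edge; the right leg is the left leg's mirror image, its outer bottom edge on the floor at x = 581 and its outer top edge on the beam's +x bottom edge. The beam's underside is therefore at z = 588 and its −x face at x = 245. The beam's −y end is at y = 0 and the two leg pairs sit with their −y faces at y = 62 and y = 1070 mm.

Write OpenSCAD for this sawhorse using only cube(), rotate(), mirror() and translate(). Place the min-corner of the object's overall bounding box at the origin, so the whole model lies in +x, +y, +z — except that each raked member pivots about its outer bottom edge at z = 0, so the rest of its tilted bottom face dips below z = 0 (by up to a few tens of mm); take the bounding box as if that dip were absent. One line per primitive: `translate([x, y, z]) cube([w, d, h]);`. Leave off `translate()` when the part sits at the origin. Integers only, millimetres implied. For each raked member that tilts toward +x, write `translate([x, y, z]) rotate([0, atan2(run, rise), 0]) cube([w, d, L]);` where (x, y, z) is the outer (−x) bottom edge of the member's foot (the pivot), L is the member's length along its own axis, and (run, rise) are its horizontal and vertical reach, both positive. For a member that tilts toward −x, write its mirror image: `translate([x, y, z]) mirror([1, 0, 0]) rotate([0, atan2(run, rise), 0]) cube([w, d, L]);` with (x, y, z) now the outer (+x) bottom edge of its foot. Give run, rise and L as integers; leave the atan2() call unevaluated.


// leg length = √(245² + 588²) = 637
// right-leg outer foot x = 2·245 + 91 = 581
// beam min-corner = (245, 0, 588)
translate([245, 0, 588]) cube([91, 1191, 57]);
translate([0, 62, 0]) rotate([0, atan2(245, 588), 0]) cube([36, 59, 637]);
translate([581, 62, 0]) mirror([1, 0, 0]) rotate([0, atan2(245, 588), 0]) cube([36, 59, 637]);
translate([0, 1070, 0]) rotate([0, atan2(245, 588), 0]) cube([36, 59, 637]);
translate([581, 1070, 0]) mirror([1, 0, 0]) rotate([0, atan2(245, 588), 0]) cube([36, 59, 637]);


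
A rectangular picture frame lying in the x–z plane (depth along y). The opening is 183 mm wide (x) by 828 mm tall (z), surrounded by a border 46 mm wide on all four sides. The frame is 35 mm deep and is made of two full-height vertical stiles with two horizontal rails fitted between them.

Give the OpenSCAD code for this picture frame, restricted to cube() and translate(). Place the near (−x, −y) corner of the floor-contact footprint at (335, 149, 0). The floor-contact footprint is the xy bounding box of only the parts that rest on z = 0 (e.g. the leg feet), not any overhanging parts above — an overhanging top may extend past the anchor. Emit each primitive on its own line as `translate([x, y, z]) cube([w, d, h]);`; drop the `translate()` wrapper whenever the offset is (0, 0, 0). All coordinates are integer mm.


translate([335, 149, 0]) cube([46, 35, 920]);
translate([564, 149, 0]) cube([46, 35, 920]);
translate([381, 149, 0]) cube([183, 35, 46]);
translate([381, 149, 874]) cube([183, 35, 46]);


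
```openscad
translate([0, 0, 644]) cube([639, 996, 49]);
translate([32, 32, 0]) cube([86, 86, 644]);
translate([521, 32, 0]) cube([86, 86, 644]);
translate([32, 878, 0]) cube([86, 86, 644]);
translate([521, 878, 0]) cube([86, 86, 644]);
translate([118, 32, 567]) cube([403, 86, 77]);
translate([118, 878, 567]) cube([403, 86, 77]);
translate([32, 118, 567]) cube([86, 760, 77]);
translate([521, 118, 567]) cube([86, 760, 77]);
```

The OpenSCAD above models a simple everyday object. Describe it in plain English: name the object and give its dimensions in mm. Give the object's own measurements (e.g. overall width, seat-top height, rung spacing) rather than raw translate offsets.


A table: top 639 mm (x) × 996 mm (y), 49 mm thick, upper face at z = 693 mm, on four 86×86 mm square legs, each inset 32 mm from the nearest pair of top edges from z = 0 to the bottom of the top. Four apron rails, 86 mm thick and 77 mm tall, run between adjacent legs with their top edges flush with the underside of the top and their outer faces flush with the legs' outer faces.


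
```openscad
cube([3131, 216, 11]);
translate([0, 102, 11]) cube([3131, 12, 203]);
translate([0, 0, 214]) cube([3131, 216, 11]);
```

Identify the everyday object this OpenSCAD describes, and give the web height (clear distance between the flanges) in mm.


An I-beam. The web height is 203 mm.

Two wide flanges with a thin centred web — an I-beam. Overall 225 mm minus two 11 mm flanges gives a web of 225 − 2·11 = 203 mm.


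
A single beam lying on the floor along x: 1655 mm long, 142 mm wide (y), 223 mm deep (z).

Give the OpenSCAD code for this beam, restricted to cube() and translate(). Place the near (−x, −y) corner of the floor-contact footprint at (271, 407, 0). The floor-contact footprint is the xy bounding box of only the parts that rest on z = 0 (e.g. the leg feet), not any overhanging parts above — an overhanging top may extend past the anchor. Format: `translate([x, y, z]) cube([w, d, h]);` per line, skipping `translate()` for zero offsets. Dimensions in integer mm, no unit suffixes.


translate([271, 407, 0]) cube([1655, 142, 223]);


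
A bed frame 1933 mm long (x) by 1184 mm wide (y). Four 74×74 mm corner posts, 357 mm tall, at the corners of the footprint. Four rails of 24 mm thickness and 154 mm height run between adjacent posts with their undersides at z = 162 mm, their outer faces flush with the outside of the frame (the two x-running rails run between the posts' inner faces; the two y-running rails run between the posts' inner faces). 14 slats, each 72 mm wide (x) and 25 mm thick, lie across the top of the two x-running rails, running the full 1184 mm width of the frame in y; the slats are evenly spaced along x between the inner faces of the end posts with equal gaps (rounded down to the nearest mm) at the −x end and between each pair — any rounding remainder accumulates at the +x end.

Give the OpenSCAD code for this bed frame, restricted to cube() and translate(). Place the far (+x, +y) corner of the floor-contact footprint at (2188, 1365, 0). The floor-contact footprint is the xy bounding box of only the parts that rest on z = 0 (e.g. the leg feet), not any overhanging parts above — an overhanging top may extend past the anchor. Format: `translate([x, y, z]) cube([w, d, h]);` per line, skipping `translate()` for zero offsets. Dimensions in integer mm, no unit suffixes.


translate([255, 181, 0]) cube([74, 74, 357]);
translate([255, 1291, 0]) cube([74, 74, 357]);
translate([2114, 181, 0]) cube([74, 74, 357]);
translate([2114, 1291, 0]) cube([74, 74, 357]);
translate([329, 181, 162]) cube([1785, 24, 154]);
translate([329, 1341, 162]) cube([1785, 24, 154]);
translate([255, 255, 162]) cube([24, 1036, 154]);
translate([2164, 255, 162]) cube([24, 1036, 154]);
translate([380, 181, 316]) cube([72, 1184, 25]);
translate([503, 181, 316]) cube([72, 1184, 25]);
translate([626, 181, 316]) cube([72, 1184, 25]);
translate([749, 181, 316]) cube([72, 1184, 25]);
translate([872, 181, 316]) cube([72, 1184, 25]);
translate([995, 181, 316]) cube([72, 1184, 25]);
translate([1118, 181, 316]) cube([72, 1184, 25]);
translate([1241, 181, 316]) cube([72, 1184, 25]);
translate([1364, 181, 316]) cube([72, 1184, 25]);
translate([1487, 181, 316]) cube([72, 1184, 25]);
translate([1610, 181, 316]) cube([72, 1184, 25]);
translate([1733, 181, 316]) cube([72, 1184, 25]);
translate([1856, 181, 316]) cube([72, 1184, 25]);
translate([1979, 181, 316]) cube([72, 1184, 25]);


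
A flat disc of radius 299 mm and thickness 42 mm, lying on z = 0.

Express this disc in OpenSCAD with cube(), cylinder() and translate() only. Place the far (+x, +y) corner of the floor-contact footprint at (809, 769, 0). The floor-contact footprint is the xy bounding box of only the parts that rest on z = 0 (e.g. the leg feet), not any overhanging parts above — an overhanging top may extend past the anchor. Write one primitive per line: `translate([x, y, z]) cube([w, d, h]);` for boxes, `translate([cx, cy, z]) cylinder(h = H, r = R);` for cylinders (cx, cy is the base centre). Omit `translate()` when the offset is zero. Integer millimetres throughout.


translate([510, 470, 0]) cylinder(h = 42, r = 299);


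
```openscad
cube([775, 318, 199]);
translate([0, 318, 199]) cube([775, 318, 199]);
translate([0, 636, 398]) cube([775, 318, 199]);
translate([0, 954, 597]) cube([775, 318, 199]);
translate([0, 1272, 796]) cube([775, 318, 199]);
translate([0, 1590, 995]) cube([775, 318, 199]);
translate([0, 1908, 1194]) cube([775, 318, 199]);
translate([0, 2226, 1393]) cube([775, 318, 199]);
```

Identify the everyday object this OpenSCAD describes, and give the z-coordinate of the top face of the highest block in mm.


A staircase. The total rise is 1592 mm.

8 identical blocks, each offset up and back from the previous — a staircase. Each step is 199 mm tall and there are 8 of them, so the total rise is 8 × 199 = 1592 mm.


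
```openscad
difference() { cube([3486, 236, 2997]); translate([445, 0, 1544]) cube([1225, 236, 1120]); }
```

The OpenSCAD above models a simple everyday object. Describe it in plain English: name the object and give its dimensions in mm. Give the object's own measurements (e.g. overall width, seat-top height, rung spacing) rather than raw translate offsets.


A wall 3486 mm long (x), 236 mm thick (y), 2997 mm tall, with a rectangular window opening cut through it. The opening is 1225 mm wide and 1120 mm tall; its sill is at z = 1544 mm and its near (−x) edge is 445 mm from the wall's −x end. The opening passes through the full wall thickness.


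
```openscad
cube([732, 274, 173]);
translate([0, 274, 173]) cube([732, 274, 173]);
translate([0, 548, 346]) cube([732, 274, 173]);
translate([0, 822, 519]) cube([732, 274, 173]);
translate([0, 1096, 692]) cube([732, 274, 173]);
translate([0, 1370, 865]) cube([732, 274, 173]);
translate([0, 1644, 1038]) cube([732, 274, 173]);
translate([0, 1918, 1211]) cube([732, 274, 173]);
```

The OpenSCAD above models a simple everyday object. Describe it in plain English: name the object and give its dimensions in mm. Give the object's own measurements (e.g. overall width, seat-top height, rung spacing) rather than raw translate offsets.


A straight staircase of 8 solid steps. Each step is 732 mm wide (x), 274 mm deep (y, the going) and 173 mm tall (the rise). The first step rests on the floor; each subsequent step sits one going further in +y and one rise higher in +z, directly behind and above the previous step with no overlap.
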